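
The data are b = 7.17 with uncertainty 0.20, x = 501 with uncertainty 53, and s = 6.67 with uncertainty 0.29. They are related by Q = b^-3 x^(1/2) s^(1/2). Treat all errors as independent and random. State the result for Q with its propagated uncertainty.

For a monomial Q ∝ b^-3, x^(1/2), s^(1/2), fractional errors add in quadrature:
  (-3·δb/b)² = (-3×0.0279)² = 0.00700;  (½·δx/x)² = (0.5×0.106)² = 0.00280;  (½·δs/s)² = (0.5×0.0435)² = 0.000473
δQ/Q = √(0.0103) = 0.101
Q = 0.157, so δQ = 0.101 × 0.157 = 0.0159.

0.157 ± 0.0159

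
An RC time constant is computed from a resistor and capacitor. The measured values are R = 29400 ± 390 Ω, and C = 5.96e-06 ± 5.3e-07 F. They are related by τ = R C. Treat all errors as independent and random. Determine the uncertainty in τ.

Since τ is a product/quotient, work with relative uncertainties:
  (1·δR/R)² = (1×0.0133)² = 0.000176;  (1·δC/C)² = (1×0.0889)² = 0.00791
δτ/τ = √(0.00808) = 0.0899
τ = 0.175 s, so δτ = 0.0899 × 0.175 = 0.0158 s.

0.0158 s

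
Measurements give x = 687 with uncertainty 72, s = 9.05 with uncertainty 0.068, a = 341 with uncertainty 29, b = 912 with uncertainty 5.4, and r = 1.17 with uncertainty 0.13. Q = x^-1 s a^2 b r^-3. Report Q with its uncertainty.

Relative error in a monomial: (δQ/Q)² = Σ (nᵢ · δxᵢ/xᵢ)².
  (-1·δx/x)² = (-1×0.105)² = 0.0110;  (1·δs/s)² = (1×0.00751)² = 5.65e-05;  (2·δa/a)² = (2×0.0850)² = 0.0289;  (1·δb/b)² = (1×0.00592)² = 3.51e-05;  (-3·δr/r)² = (-3×0.111)² = 0.111
δQ/Q = √(0.151) = 0.389
Q = 8.72e+05, so δQ = 0.389 × 8.72e+05 = 3.39e+05.

(8.72 ± 3.39) × 10^5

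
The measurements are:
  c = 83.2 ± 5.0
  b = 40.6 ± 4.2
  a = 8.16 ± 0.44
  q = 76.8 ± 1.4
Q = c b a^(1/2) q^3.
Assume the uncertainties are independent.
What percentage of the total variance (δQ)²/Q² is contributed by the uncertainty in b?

59.4%

(δQ/Q)² = (1·δc/c)² + (1·δb/b)² + (½·δa/a)² + (3·δq/q)²
  c term: (1×0.0601)² = 0.00361
  b term: (1×0.103)² = 0.0107
  a term: (0.5×0.0539)² = 0.000727
  q term: (3×0.0182)² = 0.00299
Total = 0.0180. Share from b = 0.0107/0.0180 = 0.594.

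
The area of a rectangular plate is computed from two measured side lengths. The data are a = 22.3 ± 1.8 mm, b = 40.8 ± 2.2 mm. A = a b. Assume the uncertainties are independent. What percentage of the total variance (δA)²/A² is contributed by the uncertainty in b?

(δA/A)² = (1·δa/a)² + (1·δb/b)²
  a term: (1×0.0807)² = 0.00652
  b term: (1×0.0539)² = 0.00291
Total = 0.00942. Share from b = 0.00291/0.00942 = 0.309.

30.9%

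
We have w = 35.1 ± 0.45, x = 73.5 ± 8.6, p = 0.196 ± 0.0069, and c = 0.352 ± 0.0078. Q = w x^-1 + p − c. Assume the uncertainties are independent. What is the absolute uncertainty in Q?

Let h = w·x^-1 = 0.478. δh/h = √((1·δw/w)² + (-1·δx/x)²) = √(0.000164 + 0.0137) = 0.118, so δh = 0.0562.
Q = h + p − c: δQ = √(δh² + δp² + δc²) = √(0.00316 + 4.76e-05 + 6.08e-05) = 0.0572

0.0572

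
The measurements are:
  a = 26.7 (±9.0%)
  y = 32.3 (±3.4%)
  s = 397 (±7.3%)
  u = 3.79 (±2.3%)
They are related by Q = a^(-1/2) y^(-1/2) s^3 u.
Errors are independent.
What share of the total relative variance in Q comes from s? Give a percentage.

(δQ/Q)² = (−½·δa/a)² + (−½·δy/y)² + (3·δs/s)² + (1·δu/u)²
  a term: (-0.5×0.0900)² = 0.00202
  y term: (-0.5×0.0340)² = 0.000289
  s term: (3×0.0730)² = 0.0480
  u term: (1×0.0230)² = 0.000529
Total = 0.0508. Share from s = 0.0480/0.0508 = 0.944.

94.4%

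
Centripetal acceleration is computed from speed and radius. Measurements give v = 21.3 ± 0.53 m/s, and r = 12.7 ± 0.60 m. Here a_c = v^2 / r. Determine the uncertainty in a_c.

For a monomial a_c ∝ v^2, r^-1, fractional errors add in quadrature:
  (2·δv/v)² = (2×0.0249)² = 0.00248;  (-1·δr/r)² = (-1×0.0472)² = 0.00223
δa_c/a_c = √(0.00471) = 0.0686
a_c = 35.7 m/s^2, so δa_c = 0.0686 × 35.7 = 2.45 m/s^2.

2.45 m/s^2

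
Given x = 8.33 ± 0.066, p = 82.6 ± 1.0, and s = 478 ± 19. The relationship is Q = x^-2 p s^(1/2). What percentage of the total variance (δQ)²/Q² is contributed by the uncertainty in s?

(δQ/Q)² = (-2·δx/x)² + (1·δp/p)² + (½·δs/s)²
  x term: (-2×0.00792)² = 0.000251
  p term: (1×0.0121)² = 0.000147
  s term: (0.5×0.0397)² = 0.000395
Total = 0.000793. Share from s = 0.000395/0.000793 = 0.498.

49.8%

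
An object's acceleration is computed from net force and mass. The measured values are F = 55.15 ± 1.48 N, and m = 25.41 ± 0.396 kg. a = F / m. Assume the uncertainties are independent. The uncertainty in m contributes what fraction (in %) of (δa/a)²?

25.2%

(δa/a)² = (1·δF/F)² + (-1·δm/m)²
  F term: (1×0.0268)² = 0.000720
  m term: (-1×0.0156)² = 0.000243
Total = 0.000963. Share from m = 0.000243/0.000963 = 0.252.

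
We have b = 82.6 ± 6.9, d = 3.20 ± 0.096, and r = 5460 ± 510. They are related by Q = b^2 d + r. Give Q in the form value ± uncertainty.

27300 ± 3740

Let p = b^2·d = 21800. δp/p = √((2·δb/b)² + (1·δd/d)²) = √(0.0279 + 0.000900) = 0.170, so δp = 3710.
Q = p + r: δQ = √(δp² + δr²) = √(1.37e+07 + 2.6e+05) = 3740
Q = 27300.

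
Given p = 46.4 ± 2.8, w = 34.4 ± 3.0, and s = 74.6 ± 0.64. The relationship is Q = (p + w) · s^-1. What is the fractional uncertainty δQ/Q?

0.0515

Let u = p + w = 80.8. δu = √(δp² + δw²) = √(7.84 + 9.00) = 4.10, so δu/u = 0.0508.
Q is then a monomial in u, s:
δQ/Q = √((δu/u)² + (-1·δs/s)²) = √(0.00258 + 7.36e-05) = 0.0515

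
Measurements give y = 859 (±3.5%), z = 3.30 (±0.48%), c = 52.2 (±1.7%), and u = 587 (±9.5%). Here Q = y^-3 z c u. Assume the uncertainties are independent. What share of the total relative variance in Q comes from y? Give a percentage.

(δQ/Q)² = (-3·δy/y)² + (1·δz/z)² + (1·δc/c)² + (1·δu/u)²
  y term: (-3×0.0350)² = 0.0110
  z term: (1×0.00480)² = 2.3e-05
  c term: (1×0.0170)² = 0.000289
  u term: (1×0.0950)² = 0.00903
Total = 0.0204. Share from y = 0.0110/0.0204 = 0.541.

54.1%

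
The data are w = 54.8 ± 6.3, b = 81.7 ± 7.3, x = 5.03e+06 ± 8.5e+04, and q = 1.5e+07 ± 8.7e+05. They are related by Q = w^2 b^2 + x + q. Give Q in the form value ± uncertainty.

(4.01 ± 0.590) × 10^7

Let p = w^2·b^2 = 2e+07. δp/p = √((2·δw/w)² + (2·δb/b)²) = √(0.0529 + 0.0319) = 0.291, so δp = 5.84e+06.
Q = p + x + q: δQ = √(δp² + δx² + δq²) = √(3.41e+13 + 7.22e+09 + 7.57e+11) = 5.9e+06
Q = 4.01e+07.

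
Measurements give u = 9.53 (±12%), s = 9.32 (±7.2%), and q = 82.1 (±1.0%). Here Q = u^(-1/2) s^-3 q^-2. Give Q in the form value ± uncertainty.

(5.94 ± 1.34) × 10^-8

Each factor contributes (exponent × relative error)² to (δQ/Q)²:
  (−½·δu/u)² = (-0.5×0.120)² = 0.00360;  (-3·δs/s)² = (-3×0.0720)² = 0.0467;  (-2·δq/q)² = (-2×0.0100)² = 0.000400
δQ/Q = √(0.0507) = 0.225
Q = 5.94e-08, so δQ = 0.225 × 5.94e-08 = 1.34e-08.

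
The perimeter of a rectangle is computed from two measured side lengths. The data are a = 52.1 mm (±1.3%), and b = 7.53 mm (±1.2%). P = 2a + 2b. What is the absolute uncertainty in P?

P is a linear combination, so absolute uncertainties add in quadrature:
  (2·δa)² = 1.83;  (2·δb)² = 0.0327
δP = √(1.87) = 1.37 mm

1.37 mm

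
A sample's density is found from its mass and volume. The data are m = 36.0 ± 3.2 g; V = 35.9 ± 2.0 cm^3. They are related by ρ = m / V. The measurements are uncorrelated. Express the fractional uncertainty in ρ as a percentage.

Products/powers → add relative errors in quadrature, weighted by exponent:
  (1·δm/m)² = (1×0.0889)² = 0.00790;  (-1·δV/V)² = (-1×0.0557)² = 0.00310
δρ/ρ = √(0.0110) = 0.105

10.5%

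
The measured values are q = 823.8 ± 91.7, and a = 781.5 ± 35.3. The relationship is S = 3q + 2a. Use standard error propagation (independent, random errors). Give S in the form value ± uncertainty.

Sums and differences: (δS)² = Σ (cᵢ δxᵢ)².
  (3·δq)² = 75700;  (2·δa)² = 4980
δS = √(80700) = 284
S = 4034.

4034 ± 284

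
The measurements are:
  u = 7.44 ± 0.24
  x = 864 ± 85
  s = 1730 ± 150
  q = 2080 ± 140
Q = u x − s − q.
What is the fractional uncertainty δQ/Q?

0.266

Let p = u·x = 6430. δp/p = √((1·δu/u)² + (1·δx/x)²) = √(0.00104 + 0.00968) = 0.104, so δp = 666.
Q = p − s − q: δQ = √(δp² + δs² + δq²) = √(4.43e+05 + 22500 + 19600) = 696
Q = 2620, so δQ/Q = 696/2620 = 0.266.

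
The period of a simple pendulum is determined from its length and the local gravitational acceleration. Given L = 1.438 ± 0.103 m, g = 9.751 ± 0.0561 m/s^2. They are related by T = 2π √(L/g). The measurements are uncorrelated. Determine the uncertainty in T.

For a monomial T ∝ L^(1/2), g^(-1/2), fractional errors add in quadrature:
  (½·δL/L)² = (0.5×0.0716)² = 0.00128;  (−½·δg/g)² = (-0.5×0.00575)² = 8.27e-06
δT/T = √(0.00129) = 0.0359
T = 2.413 s, so δT = 0.0359 × 2.413 = 0.0867 s.

0.0867 s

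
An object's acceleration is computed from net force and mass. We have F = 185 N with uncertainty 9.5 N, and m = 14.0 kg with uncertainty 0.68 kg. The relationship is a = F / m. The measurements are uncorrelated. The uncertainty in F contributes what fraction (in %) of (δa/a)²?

(δa/a)² = (1·δF/F)² + (-1·δm/m)²
  F term: (1×0.0514)² = 0.00264
  m term: (-1×0.0486)² = 0.00236
Total = 0.00500. Share from F = 0.00264/0.00500 = 0.528.

52.8%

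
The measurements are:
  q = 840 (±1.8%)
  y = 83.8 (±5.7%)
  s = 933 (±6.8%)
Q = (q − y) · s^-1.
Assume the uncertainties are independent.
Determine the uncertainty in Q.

Let u = q − y = 756. δu = √(δq² + δy²) = √(229 + 22.8) = 15.9, so δu/u = 0.0210.
Q is then a monomial in u, s:
δQ/Q = √((δu/u)² + (-1·δs/s)²) = √(0.000440 + 0.00462) = 0.0712
Q = 0.811, so δQ = 0.0712 × 0.811 = 0.0577.

0.0577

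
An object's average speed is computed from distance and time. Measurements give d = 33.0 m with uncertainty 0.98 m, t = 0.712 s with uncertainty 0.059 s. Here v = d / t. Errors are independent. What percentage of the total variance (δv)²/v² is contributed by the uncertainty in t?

88.6%

(δv/v)² = (1·δd/d)² + (-1·δt/t)²
  d term: (1×0.0297)² = 0.000882
  t term: (-1×0.0829)² = 0.00687
Total = 0.00775. Share from t = 0.00687/0.00775 = 0.886.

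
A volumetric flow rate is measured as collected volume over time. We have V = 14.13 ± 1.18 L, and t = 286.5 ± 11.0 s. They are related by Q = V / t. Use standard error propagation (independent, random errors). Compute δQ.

0.00453 L/s

For a monomial Q ∝ V, t^-1, fractional errors add in quadrature:
  (1·δV/V)² = (1×0.0835)² = 0.00697;  (-1·δt/t)² = (-1×0.0384)² = 0.00147
δQ/Q = √(0.00845) = 0.0919
Q = 0.04932 L/s, so δQ = 0.0919 × 0.04932 = 0.00453 L/s.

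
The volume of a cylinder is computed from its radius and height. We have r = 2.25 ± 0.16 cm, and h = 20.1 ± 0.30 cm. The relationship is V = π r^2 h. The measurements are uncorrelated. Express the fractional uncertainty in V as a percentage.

14.3%

Products/powers → add relative errors in quadrature, weighted by exponent:
  (2·δr/r)² = (2×0.0711)² = 0.0202;  (1·δh/h)² = (1×0.0149)² = 0.000223
δV/V = √(0.0204) = 0.143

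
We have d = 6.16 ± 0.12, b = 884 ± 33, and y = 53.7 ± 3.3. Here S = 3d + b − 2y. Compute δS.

Sums and differences: (δS)² = Σ (cᵢ δxᵢ)².
  (3·δd)² = 0.130;  (δb)² = 1090;  (2·δy)² = 43.6
δS = √(1130) = 33.7

33.7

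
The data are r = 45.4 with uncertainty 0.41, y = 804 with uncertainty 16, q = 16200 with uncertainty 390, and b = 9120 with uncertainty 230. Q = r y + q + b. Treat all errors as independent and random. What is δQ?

Let p = r·y = 36500. δp/p = √((1·δr/r)² + (1·δy/y)²) = √(8.16e-05 + 0.000396) = 0.0219, so δp = 798.
Q = p + q + b: δQ = √(δp² + δq² + δb²) = √(6.36e+05 + 1.52e+05 + 52900) = 917

917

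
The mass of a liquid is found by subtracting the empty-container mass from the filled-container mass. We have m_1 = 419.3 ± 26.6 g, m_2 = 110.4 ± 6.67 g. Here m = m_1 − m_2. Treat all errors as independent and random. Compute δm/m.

Each term contributes (cᵢ δxᵢ)² to (δm)²:
  (δm_1)² = 708;  (δm_2)² = 44.5
δm = √(752) = 27.4 g
m = 308.9 g, so δm/m = 27.4/308.9 = 0.0888.

0.0888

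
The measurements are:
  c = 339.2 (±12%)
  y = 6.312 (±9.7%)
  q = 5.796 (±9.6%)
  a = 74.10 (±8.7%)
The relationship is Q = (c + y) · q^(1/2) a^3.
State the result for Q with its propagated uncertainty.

Let u = c + y = 345.5. δu = √(δc² + δy²) = √(1660 + 0.375) = 40.7, so δu/u = 0.118.
Q is then a monomial in u, q, a:
δQ/Q = √((δu/u)² + (½·δq/q)² + (3·δa/a)²) = √(0.0139 + 0.00230 + 0.0681) = 0.290
Q = 3.384e+08, so δQ = 0.290 × 3.384e+08 = 9.83e+07.

(3.384 ± 0.983) × 10^8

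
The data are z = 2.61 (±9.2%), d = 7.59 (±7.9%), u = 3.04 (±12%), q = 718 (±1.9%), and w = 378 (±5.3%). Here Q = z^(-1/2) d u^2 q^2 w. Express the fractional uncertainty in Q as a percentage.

For a monomial Q ∝ z^(-1/2), d, u^2, q^2, w, fractional errors add in quadrature:
  (−½·δz/z)² = (-0.5×0.0920)² = 0.00212;  (1·δd/d)² = (1×0.0790)² = 0.00624;  (2·δu/u)² = (2×0.120)² = 0.0576;  (2·δq/q)² = (2×0.0190)² = 0.00144;  (1·δw/w)² = (1×0.0530)² = 0.00281
δQ/Q = √(0.0702) = 0.265

26.5%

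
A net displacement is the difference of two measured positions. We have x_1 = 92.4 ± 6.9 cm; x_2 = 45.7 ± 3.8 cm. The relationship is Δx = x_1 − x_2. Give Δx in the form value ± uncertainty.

For a sum/difference, combine absolute errors in quadrature:
  (δx_1)² = 47.6;  (δx_2)² = 14.4
δΔx = √(62.1) = 7.88 cm
Δx = 46.7 cm.

46.7 ± 7.88 cm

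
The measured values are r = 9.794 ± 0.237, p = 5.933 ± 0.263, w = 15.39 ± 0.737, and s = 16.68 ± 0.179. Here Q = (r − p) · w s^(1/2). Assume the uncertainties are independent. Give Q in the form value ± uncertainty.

242.7 ± 25.1

Let u = r − p = 3.861. δu = √(δr² + δp²) = √(0.0562 + 0.0692) = 0.354, so δu/u = 0.0917.
Q is then a monomial in u, w, s:
δQ/Q = √((δu/u)² + (1·δw/w)² + (½·δs/s)²) = √(0.00841 + 0.00229 + 2.88e-05) = 0.104
Q = 242.7, so δQ = 0.104 × 242.7 = 25.1.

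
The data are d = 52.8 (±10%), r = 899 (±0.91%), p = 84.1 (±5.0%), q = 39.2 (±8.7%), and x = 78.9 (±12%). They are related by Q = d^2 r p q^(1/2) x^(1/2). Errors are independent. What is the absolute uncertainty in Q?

2.57e+09

Products/powers → add relative errors in quadrature, weighted by exponent:
  (2·δd/d)² = (2×0.100)² = 0.0400;  (1·δr/r)² = (1×0.00910)² = 8.28e-05;  (1·δp/p)² = (1×0.0500)² = 0.00250;  (½·δq/q)² = (0.5×0.0870)² = 0.00189;  (½·δx/x)² = (0.5×0.120)² = 0.00360
δQ/Q = √(0.0481) = 0.219
Q = 1.17e+10, so δQ = 0.219 × 1.17e+10 = 2.57e+09.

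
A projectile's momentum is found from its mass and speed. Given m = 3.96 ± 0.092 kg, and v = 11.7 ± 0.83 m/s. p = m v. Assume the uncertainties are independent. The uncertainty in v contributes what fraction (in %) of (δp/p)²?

90.3%

(δp/p)² = (1·δm/m)² + (1·δv/v)²
  m term: (1×0.0232)² = 0.000540
  v term: (1×0.0709)² = 0.00503
Total = 0.00557. Share from v = 0.00503/0.00557 = 0.903.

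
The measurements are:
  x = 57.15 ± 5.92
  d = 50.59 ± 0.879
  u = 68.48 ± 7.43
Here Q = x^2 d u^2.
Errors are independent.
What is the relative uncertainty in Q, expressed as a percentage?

30.1%

Each factor contributes (exponent × relative error)² to (δQ/Q)²:
  (2·δx/x)² = (2×0.104)² = 0.0429;  (1·δd/d)² = (1×0.0174)² = 0.000302;  (2·δu/u)² = (2×0.108)² = 0.0471
δQ/Q = √(0.0903) = 0.301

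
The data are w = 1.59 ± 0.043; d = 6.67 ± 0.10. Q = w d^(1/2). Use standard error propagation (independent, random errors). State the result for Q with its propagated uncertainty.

4.11 ± 0.115

For a monomial Q ∝ w, d^(1/2), fractional errors add in quadrature:
  (1·δw/w)² = (1×0.0270)² = 0.000731;  (½·δd/d)² = (0.5×0.0150)² = 5.62e-05
δQ/Q = √(0.000788) = 0.0281
Q = 4.11, so δQ = 0.0281 × 4.11 = 0.115.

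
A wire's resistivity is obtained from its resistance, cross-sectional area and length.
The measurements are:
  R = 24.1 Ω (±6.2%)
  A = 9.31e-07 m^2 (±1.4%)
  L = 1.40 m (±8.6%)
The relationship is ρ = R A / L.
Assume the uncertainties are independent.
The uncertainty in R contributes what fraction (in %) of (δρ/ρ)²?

(δρ/ρ)² = (1·δR/R)² + (1·δA/A)² + (-1·δL/L)²
  R term: (1×0.0620)² = 0.00384
  A term: (1×0.0140)² = 0.000196
  L term: (-1×0.0860)² = 0.00740
Total = 0.0114. Share from R = 0.00384/0.0114 = 0.336.

33.6%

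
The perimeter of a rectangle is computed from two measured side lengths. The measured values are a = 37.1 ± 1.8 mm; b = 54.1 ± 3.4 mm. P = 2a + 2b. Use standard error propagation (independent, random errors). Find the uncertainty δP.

7.69 mm

P is a linear combination, so absolute uncertainties add in quadrature:
  (2·δa)² = 13.0;  (2·δb)² = 46.2
δP = √(59.2) = 7.69 mm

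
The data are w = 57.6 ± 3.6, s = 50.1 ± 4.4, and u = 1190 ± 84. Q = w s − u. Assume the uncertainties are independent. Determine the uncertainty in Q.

322

Let p = w·s = 2890. δp/p = √((1·δw/w)² + (1·δs/s)²) = √(0.00391 + 0.00771) = 0.108, so δp = 311.
Q = p − u: δQ = √(δp² + δu²) = √(96800 + 7060) = 322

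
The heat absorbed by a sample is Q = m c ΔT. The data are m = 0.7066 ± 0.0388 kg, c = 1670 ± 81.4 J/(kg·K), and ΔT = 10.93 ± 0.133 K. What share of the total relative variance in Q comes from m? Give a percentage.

(δQ/Q)² = (1·δm/m)² + (1·δc/c)² + (1·δΔT/ΔT)²
  m term: (1×0.0549)² = 0.00302
  c term: (1×0.0487)² = 0.00238
  ΔT term: (1×0.0122)² = 0.000148
Total = 0.00554. Share from m = 0.00302/0.00554 = 0.544.

54.4%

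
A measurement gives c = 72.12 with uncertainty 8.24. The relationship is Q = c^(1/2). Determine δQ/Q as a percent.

5.71%

Q ∝ c^(1/2), so δQ/Q = |½| · δc/c = 0.5 × 0.114 = 0.0571.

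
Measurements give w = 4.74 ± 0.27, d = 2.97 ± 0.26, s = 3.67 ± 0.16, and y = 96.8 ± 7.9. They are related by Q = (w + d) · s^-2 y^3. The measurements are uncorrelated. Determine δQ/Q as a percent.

26.4%

Let u = w + d = 7.71. δu = √(δw² + δd²) = √(0.0729 + 0.0676) = 0.375, so δu/u = 0.0486.
Q is then a monomial in u, s, y:
δQ/Q = √((δu/u)² + (-2·δs/s)² + (3·δy/y)²) = √(0.00236 + 0.00760 + 0.0599) = 0.264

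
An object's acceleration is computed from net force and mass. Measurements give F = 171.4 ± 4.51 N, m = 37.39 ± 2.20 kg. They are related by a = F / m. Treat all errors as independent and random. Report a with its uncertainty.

a is a product of powers, so relative uncertainties combine in quadrature:
  (1·δF/F)² = (1×0.0263)² = 0.000692;  (-1·δm/m)² = (-1×0.0588)² = 0.00346
δa/a = √(0.00415) = 0.0645
a = 4.584 m/s^2, so δa = 0.0645 × 4.584 = 0.295 m/s^2.

4.584 ± 0.295 m/s^2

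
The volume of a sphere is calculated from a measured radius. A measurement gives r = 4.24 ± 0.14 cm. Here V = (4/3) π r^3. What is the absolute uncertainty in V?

31.6 cm^3

Each factor contributes (exponent × relative error)² to (δV/V)²:
  (3·δr/r)² = (3×0.0330)² = 0.00981
δV/V = √(0.00981) = 0.0991
V = 319 cm^3, so δV = 0.0991 × 319 = 31.6 cm^3.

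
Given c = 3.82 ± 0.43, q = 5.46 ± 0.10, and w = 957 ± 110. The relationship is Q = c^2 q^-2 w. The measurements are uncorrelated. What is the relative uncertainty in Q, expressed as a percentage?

Each factor contributes (exponent × relative error)² to (δQ/Q)²:
  (2·δc/c)² = (2×0.113)² = 0.0507;  (-2·δq/q)² = (-2×0.0183)² = 0.00134;  (1·δw/w)² = (1×0.115)² = 0.0132
δQ/Q = √(0.0652) = 0.255

25.5%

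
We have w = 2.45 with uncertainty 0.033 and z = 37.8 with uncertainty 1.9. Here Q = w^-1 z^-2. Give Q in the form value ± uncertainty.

For a monomial Q ∝ w^-1, z^-2, fractional errors add in quadrature:
  (-1·δw/w)² = (-1×0.0135)² = 0.000181;  (-2·δz/z)² = (-2×0.0503)² = 0.0101
δQ/Q = √(0.0103) = 0.101
Q = 0.000286, so δQ = 0.101 × 0.000286 = 2.9e-05.

(2.86 ± 0.290) × 10^-4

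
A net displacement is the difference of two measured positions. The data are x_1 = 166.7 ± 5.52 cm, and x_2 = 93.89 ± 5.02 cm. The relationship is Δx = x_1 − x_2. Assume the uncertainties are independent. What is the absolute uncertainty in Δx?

For a sum/difference, combine absolute errors in quadrature:
  (δx_1)² = 30.5;  (δx_2)² = 25.2
δΔx = √(55.7) = 7.46 cm

7.46 cm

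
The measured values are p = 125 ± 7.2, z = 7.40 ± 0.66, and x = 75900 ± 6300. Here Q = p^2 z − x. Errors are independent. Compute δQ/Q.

Let w = p^2·z = 1.16e+05. δw/w = √((2·δp/p)² + (1·δz/z)²) = √(0.0133 + 0.00795) = 0.146, so δw = 16800.
Q = w − x: δQ = √(δw² + δx²) = √(2.84e+08 + 3.97e+07) = 18000
Q = 39700, so δQ/Q = 18000/39700 = 0.453.

0.453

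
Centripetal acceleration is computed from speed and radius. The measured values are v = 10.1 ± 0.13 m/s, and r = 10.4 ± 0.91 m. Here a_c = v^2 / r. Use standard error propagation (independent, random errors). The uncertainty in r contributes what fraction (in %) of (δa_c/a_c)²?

92.0%

(δa_c/a_c)² = (2·δv/v)² + (-1·δr/r)²
  v term: (2×0.0129)² = 0.000663
  r term: (-1×0.0875)² = 0.00766
Total = 0.00832. Share from r = 0.00766/0.00832 = 0.920.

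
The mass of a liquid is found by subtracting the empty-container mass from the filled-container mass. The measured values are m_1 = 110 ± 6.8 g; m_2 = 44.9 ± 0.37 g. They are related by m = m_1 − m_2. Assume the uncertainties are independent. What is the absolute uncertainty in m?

Absolute uncertainties add in quadrature for a linear combination:
  (δm_1)² = 46.2;  (δm_2)² = 0.137
δm = √(46.4) = 6.81 g

6.81 g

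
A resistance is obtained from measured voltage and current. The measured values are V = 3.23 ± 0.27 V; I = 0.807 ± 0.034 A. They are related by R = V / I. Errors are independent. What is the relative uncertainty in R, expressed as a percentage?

R is a product of powers, so relative uncertainties combine in quadrature:
  (1·δV/V)² = (1×0.0836)² = 0.00699;  (-1·δI/I)² = (-1×0.0421)² = 0.00178
δR/R = √(0.00876) = 0.0936

9.36%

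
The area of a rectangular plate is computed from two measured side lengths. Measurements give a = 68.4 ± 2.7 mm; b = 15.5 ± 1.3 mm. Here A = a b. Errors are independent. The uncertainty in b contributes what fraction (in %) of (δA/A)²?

81.9%

(δA/A)² = (1·δa/a)² + (1·δb/b)²
  a term: (1×0.0395)² = 0.00156
  b term: (1×0.0839)² = 0.00703
Total = 0.00859. Share from b = 0.00703/0.00859 = 0.819.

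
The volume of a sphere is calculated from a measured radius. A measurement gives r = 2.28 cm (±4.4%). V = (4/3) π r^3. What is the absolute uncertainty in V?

Products/powers → add relative errors in quadrature, weighted by exponent:
  (3·δr/r)² = (3×0.0440)² = 0.0174
δV/V = √(0.0174) = 0.132
V = 49.6 cm^3, so δV = 0.132 × 49.6 = 6.55 cm^3.

6.55 cm^3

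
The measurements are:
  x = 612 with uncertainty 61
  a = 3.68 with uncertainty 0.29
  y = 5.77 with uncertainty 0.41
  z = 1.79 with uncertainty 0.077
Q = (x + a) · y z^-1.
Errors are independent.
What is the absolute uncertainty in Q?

257

Let u = x + a = 616. δu = √(δx² + δa²) = √(3720 + 0.0841) = 61.0, so δu/u = 0.0991.
Q is then a monomial in u, y, z:
δQ/Q = √((δu/u)² + (1·δy/y)² + (-1·δz/z)²) = √(0.00982 + 0.00505 + 0.00185) = 0.129
Q = 1980, so δQ = 0.129 × 1980 = 257.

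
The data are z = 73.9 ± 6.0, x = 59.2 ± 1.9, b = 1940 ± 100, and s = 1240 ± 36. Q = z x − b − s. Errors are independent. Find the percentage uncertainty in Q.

33.2%

Let p = z·x = 4370. δp/p = √((1·δz/z)² + (1·δx/x)²) = √(0.00659 + 0.00103) = 0.0873, so δp = 382.
Q = p − b − s: δQ = √(δp² + δb² + δs²) = √(1.46e+05 + 10000 + 1300) = 396
Q = 1190, so δQ/Q = 396/1190 = 0.332.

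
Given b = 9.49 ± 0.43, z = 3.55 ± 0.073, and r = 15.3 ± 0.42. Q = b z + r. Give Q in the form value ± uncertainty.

49.0 ± 1.73

Let p = b·z = 33.7. δp/p = √((1·δb/b)² + (1·δz/z)²) = √(0.00205 + 0.000423) = 0.0498, so δp = 1.68.
Q = p + r: δQ = √(δp² + δr²) = √(2.81 + 0.176) = 1.73
Q = 49.0.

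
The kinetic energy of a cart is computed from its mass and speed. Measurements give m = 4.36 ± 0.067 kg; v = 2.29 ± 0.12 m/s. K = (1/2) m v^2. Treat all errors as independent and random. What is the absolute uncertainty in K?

Products/powers → add relative errors in quadrature, weighted by exponent:
  (1·δm/m)² = (1×0.0154)² = 0.000236;  (2·δv/v)² = (2×0.0524)² = 0.0110
δK/K = √(0.0112) = 0.106
K = 11.4 J, so δK = 0.106 × 11.4 = 1.21 J.

1.21 J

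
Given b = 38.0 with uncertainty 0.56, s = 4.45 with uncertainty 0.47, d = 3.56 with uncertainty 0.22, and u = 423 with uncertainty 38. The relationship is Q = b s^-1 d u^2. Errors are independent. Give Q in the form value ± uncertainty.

Relative error in a monomial: (δQ/Q)² = Σ (nᵢ · δxᵢ/xᵢ)².
  (1·δb/b)² = (1×0.0147)² = 0.000217;  (-1·δs/s)² = (-1×0.106)² = 0.0112;  (1·δd/d)² = (1×0.0618)² = 0.00382;  (2·δu/u)² = (2×0.0898)² = 0.0323
δQ/Q = √(0.0475) = 0.218
Q = 5.44e+06, so δQ = 0.218 × 5.44e+06 = 1.19e+06.

(5.44 ± 1.19) × 10^6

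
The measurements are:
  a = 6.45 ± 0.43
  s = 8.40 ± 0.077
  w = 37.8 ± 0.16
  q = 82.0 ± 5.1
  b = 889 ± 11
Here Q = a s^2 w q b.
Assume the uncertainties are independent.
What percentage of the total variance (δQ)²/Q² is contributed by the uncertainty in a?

(δQ/Q)² = (1·δa/a)² + (2·δs/s)² + (1·δw/w)² + (1·δq/q)² + (1·δb/b)²
  a term: (1×0.0667)² = 0.00444
  s term: (2×0.00917)² = 0.000336
  w term: (1×0.00423)² = 1.79e-05
  q term: (1×0.0622)² = 0.00387
  b term: (1×0.0124)² = 0.000153
Total = 0.00882. Share from a = 0.00444/0.00882 = 0.504.

50.4%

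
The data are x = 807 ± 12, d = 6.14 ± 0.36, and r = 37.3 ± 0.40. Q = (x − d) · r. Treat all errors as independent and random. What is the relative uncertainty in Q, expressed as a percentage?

Let u = x − d = 801. δu = √(δx² + δd²) = √(144 + 0.130) = 12.0, so δu/u = 0.0150.
Q is then a monomial in u, r:
δQ/Q = √((δu/u)² + (1·δr/r)²) = √(0.000225 + 0.000115) = 0.0184

1.84%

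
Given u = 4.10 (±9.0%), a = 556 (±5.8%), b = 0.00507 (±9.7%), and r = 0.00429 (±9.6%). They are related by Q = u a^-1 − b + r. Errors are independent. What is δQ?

Let p = u·a^-1 = 0.00737. δp/p = √((1·δu/u)² + (-1·δa/a)²) = √(0.00810 + 0.00336) = 0.107, so δp = 0.000790.
Q = p − b + r: δQ = √(δp² + δb² + δr²) = √(6.23e-07 + 2.42e-07 + 1.7e-07) = 0.00102

0.00102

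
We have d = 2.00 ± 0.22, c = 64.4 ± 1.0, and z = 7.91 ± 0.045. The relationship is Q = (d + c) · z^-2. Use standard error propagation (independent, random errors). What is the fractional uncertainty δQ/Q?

0.0192

Let u = d + c = 66.4. δu = √(δd² + δc²) = √(0.0484 + 1.00) = 1.02, so δu/u = 0.0154.
Q is then a monomial in u, z:
δQ/Q = √((δu/u)² + (-2·δz/z)²) = √(0.000238 + 0.000129) = 0.0192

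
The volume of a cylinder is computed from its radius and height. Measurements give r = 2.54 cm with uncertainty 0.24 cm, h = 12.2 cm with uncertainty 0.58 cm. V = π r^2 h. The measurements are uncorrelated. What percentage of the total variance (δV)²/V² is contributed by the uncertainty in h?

(δV/V)² = (2·δr/r)² + (1·δh/h)²
  r term: (2×0.0945)² = 0.0357
  h term: (1×0.0475)² = 0.00226
Total = 0.0380. Share from h = 0.00226/0.0380 = 0.0595.

5.95%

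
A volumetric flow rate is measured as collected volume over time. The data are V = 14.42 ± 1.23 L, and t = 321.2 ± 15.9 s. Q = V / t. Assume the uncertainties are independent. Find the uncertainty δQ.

0.00443 L/s

Products/powers → add relative errors in quadrature, weighted by exponent:
  (1·δV/V)² = (1×0.0853)² = 0.00728;  (-1·δt/t)² = (-1×0.0495)² = 0.00245
δQ/Q = √(0.00973) = 0.0986
Q = 0.04489 L/s, so δQ = 0.0986 × 0.04489 = 0.00443 L/s.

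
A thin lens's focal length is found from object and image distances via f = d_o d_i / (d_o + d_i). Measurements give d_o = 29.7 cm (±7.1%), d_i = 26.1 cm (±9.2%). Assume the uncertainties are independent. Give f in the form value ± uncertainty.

∂f/∂d_o = (d_i/(d_o+d_i))² = 0.219;  ∂f/∂d_i = (d_o/(d_o+d_i))² = 0.283
δf = √((∂f/∂d_o · δd_o)² + (∂f/∂d_i · δd_i)²) = √(0.213 + 0.463) = 0.822 cm
f = 13.9 cm.

13.9 ± 0.822 cm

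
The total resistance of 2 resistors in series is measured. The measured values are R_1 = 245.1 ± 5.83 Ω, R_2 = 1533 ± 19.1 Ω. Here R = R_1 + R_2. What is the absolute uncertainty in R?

20.0 Ω

Each term contributes (cᵢ δxᵢ)² to (δR)²:
  (δR_1)² = 34.0;  (δR_2)² = 365
δR = √(399) = 20.0 Ω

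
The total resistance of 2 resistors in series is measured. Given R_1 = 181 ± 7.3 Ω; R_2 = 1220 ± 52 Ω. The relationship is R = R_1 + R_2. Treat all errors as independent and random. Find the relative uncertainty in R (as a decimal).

Sums and differences: (δR)² = Σ (cᵢ δxᵢ)².
  (δR_1)² = 53.3;  (δR_2)² = 2700
δR = √(2760) = 52.5 Ω
R = 1400 Ω, so δR/R = 52.5/1400 = 0.0375.

0.0375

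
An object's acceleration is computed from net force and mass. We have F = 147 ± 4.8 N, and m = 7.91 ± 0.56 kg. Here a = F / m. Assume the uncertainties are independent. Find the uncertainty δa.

1.45 m/s^2

Since a is a product/quotient, work with relative uncertainties:
  (1·δF/F)² = (1×0.0327)² = 0.00107;  (-1·δm/m)² = (-1×0.0708)² = 0.00501
δa/a = √(0.00608) = 0.0780
a = 18.6 m/s^2, so δa = 0.0780 × 18.6 = 1.45 m/s^2.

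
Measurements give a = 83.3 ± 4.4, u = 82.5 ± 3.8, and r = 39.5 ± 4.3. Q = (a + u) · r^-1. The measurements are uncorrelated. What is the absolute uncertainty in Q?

0.480

Let w = a + u = 166. δw = √(δa² + δu²) = √(19.4 + 14.4) = 5.81, so δw/w = 0.0351.
Q is then a monomial in w, r:
δQ/Q = √((δw/w)² + (-1·δr/r)²) = √(0.00123 + 0.0119) = 0.114
Q = 4.20, so δQ = 0.114 × 4.20 = 0.480.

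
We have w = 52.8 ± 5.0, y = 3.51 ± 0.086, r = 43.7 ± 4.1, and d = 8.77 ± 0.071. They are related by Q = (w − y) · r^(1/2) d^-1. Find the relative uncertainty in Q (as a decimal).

0.112

Let u = w − y = 49.3. δu = √(δw² + δy²) = √(25.0 + 0.00740) = 5.00, so δu/u = 0.101.
Q is then a monomial in u, r, d:
δQ/Q = √((δu/u)² + (½·δr/r)² + (-1·δd/d)²) = √(0.0103 + 0.00220 + 6.55e-05) = 0.112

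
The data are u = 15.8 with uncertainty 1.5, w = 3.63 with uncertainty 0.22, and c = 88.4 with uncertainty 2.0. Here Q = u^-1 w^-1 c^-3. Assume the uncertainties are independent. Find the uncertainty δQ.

3.32e-09

Relative error in a monomial: (δQ/Q)² = Σ (nᵢ · δxᵢ/xᵢ)².
  (-1·δu/u)² = (-1×0.0949)² = 0.00901;  (-1·δw/w)² = (-1×0.0606)² = 0.00367;  (-3·δc/c)² = (-3×0.0226)² = 0.00461
δQ/Q = √(0.0173) = 0.132
Q = 2.52e-08, so δQ = 0.132 × 2.52e-08 = 3.32e-09.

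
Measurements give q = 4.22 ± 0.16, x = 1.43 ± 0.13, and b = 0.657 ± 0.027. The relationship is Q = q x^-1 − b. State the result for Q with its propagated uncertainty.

2.29 ± 0.292

Let p = q·x^-1 = 2.95. δp/p = √((1·δq/q)² + (-1·δx/x)²) = √(0.00144 + 0.00826) = 0.0985, so δp = 0.291.
Q = p − b: δQ = √(δp² + δb²) = √(0.0845 + 0.000729) = 0.292
Q = 2.29.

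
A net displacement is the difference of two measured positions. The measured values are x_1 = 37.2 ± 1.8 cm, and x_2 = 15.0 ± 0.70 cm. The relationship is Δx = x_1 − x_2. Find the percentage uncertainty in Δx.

Each term contributes (cᵢ δxᵢ)² to (δΔx)²:
  (δx_1)² = 3.24;  (δx_2)² = 0.490
δΔx = √(3.73) = 1.93 cm
Δx = 22.2 cm, so δΔx/Δx = 1.93/22.2 = 0.0870.

8.70%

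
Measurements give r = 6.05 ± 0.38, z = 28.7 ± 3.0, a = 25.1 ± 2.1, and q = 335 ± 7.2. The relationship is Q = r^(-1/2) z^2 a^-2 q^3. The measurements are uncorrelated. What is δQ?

Each factor contributes (exponent × relative error)² to (δQ/Q)²:
  (−½·δr/r)² = (-0.5×0.0628)² = 0.000986;  (2·δz/z)² = (2×0.105)² = 0.0437;  (-2·δa/a)² = (-2×0.0837)² = 0.0280;  (3·δq/q)² = (3×0.0215)² = 0.00416
δQ/Q = √(0.0768) = 0.277
Q = 2e+07, so δQ = 0.277 × 2e+07 = 5.54e+06.

5.54e+06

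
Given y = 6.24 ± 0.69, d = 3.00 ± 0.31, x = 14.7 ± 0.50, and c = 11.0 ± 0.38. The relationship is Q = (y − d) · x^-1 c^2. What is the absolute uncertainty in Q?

6.56

Let u = y − d = 3.24. δu = √(δy² + δd²) = √(0.476 + 0.0961) = 0.756, so δu/u = 0.233.
Q is then a monomial in u, x, c:
δQ/Q = √((δu/u)² + (-1·δx/x)² + (2·δc/c)²) = √(0.0545 + 0.00116 + 0.00477) = 0.246
Q = 26.7, so δQ = 0.246 × 26.7 = 6.56.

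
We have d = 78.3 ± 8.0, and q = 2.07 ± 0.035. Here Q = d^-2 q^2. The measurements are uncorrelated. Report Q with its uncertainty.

0.000699 ± 0.000145

Products/powers → add relative errors in quadrature, weighted by exponent:
  (-2·δd/d)² = (-2×0.102)² = 0.0418;  (2·δq/q)² = (2×0.0169)² = 0.00114
δQ/Q = √(0.0429) = 0.207
Q = 0.000699, so δQ = 0.207 × 0.000699 = 0.000145.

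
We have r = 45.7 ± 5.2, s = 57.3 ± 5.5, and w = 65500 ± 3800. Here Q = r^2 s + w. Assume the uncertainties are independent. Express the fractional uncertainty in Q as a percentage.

Let p = r^2·s = 1.2e+05. δp/p = √((2·δr/r)² + (1·δs/s)²) = √(0.0518 + 0.00921) = 0.247, so δp = 29600.
Q = p + w: δQ = √(δp² + δw²) = √(8.74e+08 + 1.44e+07) = 29800
Q = 1.85e+05, so δQ/Q = 29800/1.85e+05 = 0.161.

16.1%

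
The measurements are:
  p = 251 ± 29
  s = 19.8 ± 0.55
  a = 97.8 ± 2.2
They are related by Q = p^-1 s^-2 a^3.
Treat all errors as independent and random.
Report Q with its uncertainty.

For a monomial Q ∝ p^-1, s^-2, a^3, fractional errors add in quadrature:
  (-1·δp/p)² = (-1×0.116)² = 0.0133;  (-2·δs/s)² = (-2×0.0278)² = 0.00309;  (3·δa/a)² = (3×0.0225)² = 0.00455
δQ/Q = √(0.0210) = 0.145
Q = 9.51, so δQ = 0.145 × 9.51 = 1.38.

9.51 ± 1.38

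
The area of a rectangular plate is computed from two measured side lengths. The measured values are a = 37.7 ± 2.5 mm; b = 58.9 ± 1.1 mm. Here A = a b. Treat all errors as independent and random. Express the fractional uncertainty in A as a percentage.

6.89%

Since A is a product/quotient, work with relative uncertainties:
  (1·δa/a)² = (1×0.0663)² = 0.00440;  (1·δb/b)² = (1×0.0187)² = 0.000349
δA/A = √(0.00475) = 0.0689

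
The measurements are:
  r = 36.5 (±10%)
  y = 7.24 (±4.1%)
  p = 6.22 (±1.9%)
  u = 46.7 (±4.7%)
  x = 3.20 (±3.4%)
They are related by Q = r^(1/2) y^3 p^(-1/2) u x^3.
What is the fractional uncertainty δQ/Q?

0.174

For a monomial Q ∝ r^(1/2), y^3, p^(-1/2), u, x^3, fractional errors add in quadrature:
  (½·δr/r)² = (0.5×0.100)² = 0.00250;  (3·δy/y)² = (3×0.0410)² = 0.0151;  (−½·δp/p)² = (-0.5×0.0190)² = 9.02e-05;  (1·δu/u)² = (1×0.0470)² = 0.00221;  (3·δx/x)² = (3×0.0340)² = 0.0104
δQ/Q = √(0.0303) = 0.174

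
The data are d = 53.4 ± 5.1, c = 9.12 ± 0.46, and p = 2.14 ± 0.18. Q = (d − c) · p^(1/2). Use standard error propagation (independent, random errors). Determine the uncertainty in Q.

7.97

Let u = d − c = 44.3. δu = √(δd² + δc²) = √(26.0 + 0.212) = 5.12, so δu/u = 0.116.
Q is then a monomial in u, p:
δQ/Q = √((δu/u)² + (½·δp/p)²) = √(0.0134 + 0.00177) = 0.123
Q = 64.8, so δQ = 0.123 × 64.8 = 7.97.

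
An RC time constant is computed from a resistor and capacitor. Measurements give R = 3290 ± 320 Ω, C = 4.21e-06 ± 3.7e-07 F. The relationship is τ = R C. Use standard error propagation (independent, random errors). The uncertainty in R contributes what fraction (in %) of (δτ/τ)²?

(δτ/τ)² = (1·δR/R)² + (1·δC/C)²
  R term: (1×0.0973)² = 0.00946
  C term: (1×0.0879)² = 0.00772
Total = 0.0172. Share from R = 0.00946/0.0172 = 0.551.

55.1%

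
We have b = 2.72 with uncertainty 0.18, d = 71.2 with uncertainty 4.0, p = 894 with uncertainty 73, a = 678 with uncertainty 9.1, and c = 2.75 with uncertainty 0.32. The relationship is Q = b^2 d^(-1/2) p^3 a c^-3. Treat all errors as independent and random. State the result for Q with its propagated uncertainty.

For a monomial Q ∝ b^2, d^(-1/2), p^3, a, c^-3, fractional errors add in quadrature:
  (2·δb/b)² = (2×0.0662)² = 0.0175;  (−½·δd/d)² = (-0.5×0.0562)² = 0.000789;  (3·δp/p)² = (3×0.0817)² = 0.0600;  (1·δa/a)² = (1×0.0134)² = 0.000180;  (-3·δc/c)² = (-3×0.116)² = 0.122
δQ/Q = √(0.200) = 0.448
Q = 2.04e+10, so δQ = 0.448 × 2.04e+10 = 9.14e+09.

(2.04 ± 0.914) × 10^10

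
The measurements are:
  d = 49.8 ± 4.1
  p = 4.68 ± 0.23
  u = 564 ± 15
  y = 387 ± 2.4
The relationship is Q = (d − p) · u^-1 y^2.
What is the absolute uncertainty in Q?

1150

Let w = d − p = 45.1. δw = √(δd² + δp²) = √(16.8 + 0.0529) = 4.11, so δw/w = 0.0910.
Q is then a monomial in w, u, y:
δQ/Q = √((δw/w)² + (-1·δu/u)² + (2·δy/y)²) = √(0.00828 + 0.000707 + 0.000154) = 0.0956
Q = 12000, so δQ = 0.0956 × 12000 = 1150.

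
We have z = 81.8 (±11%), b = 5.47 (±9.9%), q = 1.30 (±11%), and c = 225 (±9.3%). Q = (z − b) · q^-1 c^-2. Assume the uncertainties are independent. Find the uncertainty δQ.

Let u = z − b = 76.3. δu = √(δz² + δb²) = √(81.0 + 0.293) = 9.01, so δu/u = 0.118.
Q is then a monomial in u, q, c:
δQ/Q = √((δu/u)² + (-1·δq/q)² + (-2·δc/c)²) = √(0.0139 + 0.0121 + 0.0346) = 0.246
Q = 0.00116, so δQ = 0.246 × 0.00116 = 0.000286.

0.000286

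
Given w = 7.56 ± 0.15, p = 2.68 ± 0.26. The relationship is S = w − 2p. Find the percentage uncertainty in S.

Absolute uncertainties add in quadrature for a linear combination:
  (δw)² = 0.0225;  (2·δp)² = 0.270
δS = √(0.293) = 0.541
S = 2.20, so δS/S = 0.541/2.20 = 0.246.

24.6%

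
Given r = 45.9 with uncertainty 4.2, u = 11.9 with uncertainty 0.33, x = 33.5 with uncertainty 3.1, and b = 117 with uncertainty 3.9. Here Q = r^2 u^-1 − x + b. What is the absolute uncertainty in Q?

Let p = r^2·u^-1 = 177. δp/p = √((2·δr/r)² + (-1·δu/u)²) = √(0.0335 + 0.000769) = 0.185, so δp = 32.8.
Q = p − x + b: δQ = √(δp² + δx² + δb²) = √(1070 + 9.61 + 15.2) = 33.1

33.1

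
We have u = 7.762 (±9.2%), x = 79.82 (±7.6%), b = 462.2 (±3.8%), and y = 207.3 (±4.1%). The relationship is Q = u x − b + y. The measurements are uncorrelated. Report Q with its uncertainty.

364.7 ± 76.5

Let p = u·x = 619.6. δp/p = √((1·δu/u)² + (1·δx/x)²) = √(0.00846 + 0.00578) = 0.119, so δp = 73.9.
Q = p − b + y: δQ = √(δp² + δb² + δy²) = √(5470 + 308 + 72.2) = 76.5
Q = 364.7.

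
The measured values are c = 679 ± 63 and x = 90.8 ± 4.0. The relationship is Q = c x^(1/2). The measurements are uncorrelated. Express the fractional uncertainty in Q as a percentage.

9.54%

Relative error in a monomial: (δQ/Q)² = Σ (nᵢ · δxᵢ/xᵢ)².
  (1·δc/c)² = (1×0.0928)² = 0.00861;  (½·δx/x)² = (0.5×0.0441)² = 0.000485
δQ/Q = √(0.00909) = 0.0954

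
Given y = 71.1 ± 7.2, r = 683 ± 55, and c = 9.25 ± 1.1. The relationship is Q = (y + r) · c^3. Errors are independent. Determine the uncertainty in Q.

Let u = y + r = 754. δu = √(δy² + δr²) = √(51.8 + 3020) = 55.5, so δu/u = 0.0736.
Q is then a monomial in u, c:
δQ/Q = √((δu/u)² + (3·δc/c)²) = √(0.00541 + 0.127) = 0.364
Q = 5.97e+05, so δQ = 0.364 × 5.97e+05 = 2.17e+05.

2.17e+05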